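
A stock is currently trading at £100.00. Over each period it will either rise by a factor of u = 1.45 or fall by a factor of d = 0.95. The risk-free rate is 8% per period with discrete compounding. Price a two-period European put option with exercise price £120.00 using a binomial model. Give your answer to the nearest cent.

£13.97

Risk-neutral probability p = (1 + 0.08 − 0.95)/(1.45 − 0.95) = 0.1300/0.5000 = 0.2600
Terminal stock prices: S_uu = 210.2, S_ud = 137.8, S_dd = 90.25
Terminal payoffs (K − S): max(-90.25, 0) = 0, max(-17.75, 0) = 0, max(29.75, 0) = 29.75
Node u (S = 145): V_u = 1/1.08·[0.2600·0.0000 + 0.7400·0.0000] = 0.0000
Node d (S = 95): V_d = 1/1.08·[0.2600·0.0000 + 0.7400·29.7500] = 20.3843
Node 0 (S = 100): V_0 = 1/1.08·[0.2600·0.0000 + 0.7400·20.3843] = 13.9670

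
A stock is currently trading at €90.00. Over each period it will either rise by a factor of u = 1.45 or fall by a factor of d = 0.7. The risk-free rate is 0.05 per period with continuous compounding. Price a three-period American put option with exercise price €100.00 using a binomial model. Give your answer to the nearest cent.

Risk-neutral probability p = (e^0.05 − 0.7)/(1.45 − 0.7) = 0.3513/0.7500 = 0.4684
Terminal stock prices: S_uuu = 274.4, S_uud = 132.5, S_udd = 63.94, S_ddd = 30.87
Terminal payoffs (K − S): max(-174.4, 0) = 0, max(-32.46, 0) = 0, max(36.06, 0) = 36.06, max(69.13, 0) = 69.13
Node uu (S = 189.2): continuation = e^(−0.05)·[0.4684·0.0000 + 0.5316·0.0000] = 0.0000; exercise value = 0.0000 ≤ continuation, so V_uu = 0.0000
Node ud (S = 91.35): continuation = e^(−0.05)·[0.4684·0.0000 + 0.5316·36.0550] = 18.2334; exercise value = 8.6500 ≤ continuation, so V_ud = 18.2334
Node dd (S = 44.1): continuation = e^(−0.05)·[0.4684·36.0550 + 0.5316·69.1300] = 51.0229; exercise value = 55.9000 > continuation, so V_dd = 55.9000 (exercise)
Node u (S = 130.5): continuation = e^(−0.05)·[0.4684·0.0000 + 0.5316·18.2334] = 9.2208; exercise value = 0.0000 ≤ continuation, so V_u = 9.2208
Node d (S = 63): continuation = e^(−0.05)·[0.4684·18.2334 + 0.5316·55.9000] = 36.3925; exercise value = 37.0000 > continuation, so V_d = 37.0000 (exercise)
Node 0 (S = 90): continuation = e^(−0.05)·[0.4684·9.2208 + 0.5316·37.0000] = 22.8193; exercise value = 10.0000 ≤ continuation, so V_0 = 22.8193

€22.82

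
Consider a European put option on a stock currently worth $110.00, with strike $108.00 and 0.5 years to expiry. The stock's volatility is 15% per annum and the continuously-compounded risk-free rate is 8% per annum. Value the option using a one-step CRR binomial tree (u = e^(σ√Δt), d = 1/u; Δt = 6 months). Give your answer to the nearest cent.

CRR parameters: u = e^(σ√Δt) = e^(0.15·√0.5) = 1.1119, d = 1/u = 0.8994
Per-period rate: rΔt = 0.08·0.5 = 0.04, so R = e^0.04 = 1.0408
Risk-neutral probability p = (e^0.04 − 0.8994)/(1.1119 − 0.8994) = 0.1414/0.2125 = 0.6655
Terminal stock prices: S_u = 122.3, S_d = 98.93
Terminal payoffs (K − S): max(-14.31, 0) = 0, max(9.07, 0) = 9.07
Node 0 (S = 110): V_0 = e^(−0.04)·[0.6655·0.0000 + 0.3345·9.0698] = 2.9146

$2.91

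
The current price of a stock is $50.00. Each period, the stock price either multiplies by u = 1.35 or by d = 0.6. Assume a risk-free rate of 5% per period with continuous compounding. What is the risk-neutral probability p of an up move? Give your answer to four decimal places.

Risk-neutral probability p = (e^0.05 − 0.6)/(1.35 − 0.6) = 0.4513/0.7500 = 0.6017

p = 0.6017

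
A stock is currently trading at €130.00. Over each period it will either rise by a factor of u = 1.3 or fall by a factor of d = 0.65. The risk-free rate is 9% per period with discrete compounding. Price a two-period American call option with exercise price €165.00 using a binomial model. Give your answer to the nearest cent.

€21.10

Risk-neutral probability p = (1 + 0.09 − 0.65)/(1.3 − 0.65) = 0.4400/0.6500 = 0.6769
Terminal stock prices: S_uu = 219.7, S_ud = 109.9, S_dd = 54.93
Terminal payoffs (S − K): max(54.7, 0) = 54.7, max(-55.15, 0) = 0, max(-110.1, 0) = 0
Node u (S = 169): continuation = 1/1.09·[0.6769·54.7000 + 0.3231·0.0000] = 33.9704; exercise value = 4.0000 ≤ continuation, so V_u = 33.9704
Node d (S = 84.5): continuation = 1/1.09·[0.6769·0.0000 + 0.3231·0.0000] = 0.0000; exercise value = 0.0000 ≤ continuation, so V_d = 0.0000
Node 0 (S = 130): continuation = 1/1.09·[0.6769·33.9704 + 0.3231·0.0000] = 21.0966; exercise value = 0.0000 ≤ continuation, so V_0 = 21.0966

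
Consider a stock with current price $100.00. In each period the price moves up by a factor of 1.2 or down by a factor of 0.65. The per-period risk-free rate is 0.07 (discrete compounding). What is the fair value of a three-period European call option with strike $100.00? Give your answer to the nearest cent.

$26.46

Risk-neutral probability p = (1 + 0.07 − 0.65)/(1.2 − 0.65) = 0.4200/0.5500 = 0.7636
Terminal stock prices: S_uuu = 172.8, S_uud = 93.6, S_udd = 50.7, S_ddd = 27.46
Terminal payoffs (S − K): max(72.8, 0) = 72.8, max(-6.4, 0) = 0, max(-49.3, 0) = 0, max(-72.54, 0) = 0
Node uu (S = 144): V_uu = 1/1.07·[0.7636·72.8000 + 0.2364·0.0000] = 51.9558
Node ud (S = 78): V_ud = 1/1.07·[0.7636·0.0000 + 0.2364·0.0000] = 0.0000
Node dd (S = 42.25): V_dd = 1/1.07·[0.7636·0.0000 + 0.2364·0.0000] = 0.0000
Node u (S = 120): V_u = 1/1.07·[0.7636·51.9558 + 0.2364·0.0000] = 37.0798
Node d (S = 65): V_d = 1/1.07·[0.7636·0.0000 + 0.2364·0.0000] = 0.0000
Node 0 (S = 100): V_0 = 1/1.07·[0.7636·37.0798 + 0.2364·0.0000] = 26.4630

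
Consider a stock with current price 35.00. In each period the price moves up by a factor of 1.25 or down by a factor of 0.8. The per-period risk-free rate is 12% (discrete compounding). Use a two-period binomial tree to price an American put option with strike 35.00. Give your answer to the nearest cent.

Risk-neutral probability p = (1 + 0.12 − 0.8)/(1.25 − 0.8) = 0.3200/0.4500 = 0.7111
Terminal stock prices: S_uu = 54.69, S_ud = 35, S_dd = 22.4
Terminal payoffs (K − S): max(-19.69, 0) = 0, max(0, 0) = 0, max(12.6, 0) = 12.6
Node u (S = 43.75): continuation = 1/1.12·[0.7111·0.0000 + 0.2889·0.0000] = 0.0000; exercise value = 0.0000 ≤ continuation, so V_u = 0.0000
Node d (S = 28): continuation = 1/1.12·[0.7111·0.0000 + 0.2889·12.6000] = 3.2500; exercise value = 7.0000 > continuation, so V_d = 7.0000 (exercise)
Node 0 (S = 35): continuation = 1/1.12·[0.7111·0.0000 + 0.2889·7.0000] = 1.8056; exercise value = 0.0000 ≤ continuation, so V_0 = 1.8056

1.81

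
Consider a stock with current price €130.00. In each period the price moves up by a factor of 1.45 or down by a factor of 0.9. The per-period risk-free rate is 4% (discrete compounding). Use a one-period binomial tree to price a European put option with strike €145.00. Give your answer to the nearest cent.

€20.07

Risk-neutral probability p = (1 + 0.04 − 0.9)/(1.45 − 0.9) = 0.1400/0.5500 = 0.2545
Terminal stock prices: S_u = 188.5, S_d = 117
Terminal payoffs (K − S): max(-43.5, 0) = 0, max(28, 0) = 28
Node 0 (S = 130): V_0 = 1/1.04·[0.2545·0.0000 + 0.7455·28.0000] = 20.0699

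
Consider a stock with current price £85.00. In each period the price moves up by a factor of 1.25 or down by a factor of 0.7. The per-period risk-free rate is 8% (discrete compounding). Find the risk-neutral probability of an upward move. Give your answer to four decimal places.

p = 0.6909

Risk-neutral probability p = (1 + 0.08 − 0.7)/(1.25 − 0.7) = 0.3800/0.5500 = 0.6909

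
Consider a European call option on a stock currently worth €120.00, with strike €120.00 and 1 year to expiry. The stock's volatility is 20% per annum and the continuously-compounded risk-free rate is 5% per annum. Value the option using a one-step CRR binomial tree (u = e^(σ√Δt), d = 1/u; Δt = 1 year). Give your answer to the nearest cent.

CRR parameters: u = e^(σ√Δt) = e^(0.2·√1) = 1.2214, d = 1/u = 0.8187
Per-period rate: rΔt = 0.05·1 = 0.05, so R = e^0.05 = 1.0513
Risk-neutral probability p = (e^0.05 − 0.8187)/(1.2214 − 0.8187) = 0.2325/0.4027 = 0.5775
Terminal stock prices: S_u = 146.6, S_d = 98.25
Terminal payoffs (S − K): max(26.57, 0) = 26.57, max(-21.75, 0) = 0
Node 0 (S = 120): V_0 = e^(−0.05)·[0.5775·26.5683 + 0.4225·0.0000] = 14.5947

€14.59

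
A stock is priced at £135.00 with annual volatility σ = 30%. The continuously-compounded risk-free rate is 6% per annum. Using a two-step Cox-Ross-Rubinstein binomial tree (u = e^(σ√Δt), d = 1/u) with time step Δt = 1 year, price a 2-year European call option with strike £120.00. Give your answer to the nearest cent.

CRR parameters: u = e^(σ√Δt) = e^(0.3·√1) = 1.3499, d = 1/u = 0.7408
Per-period rate: rΔt = 0.06·1 = 0.06, so R = e^0.06 = 1.0618
Risk-neutral probability p = (e^0.06 − 0.7408)/(1.3499 − 0.7408) = 0.3210/0.6090 = 0.5271
Terminal stock prices: S_uu = 246, S_ud = 135, S_dd = 74.09
Terminal payoffs (S − K): max(126, 0) = 126, max(15, 0) = 15, max(-45.91, 0) = 0
Node u (S = 182.2): V_u = e^(−0.06)·[0.5271·125.9860 + 0.4729·15.0000] = 69.2192
Node d (S = 100): V_d = e^(−0.06)·[0.5271·15.0000 + 0.4729·0.0000] = 7.4459
Node 0 (S = 135): V_0 = e^(−0.06)·[0.5271·69.2192 + 0.4729·7.4459] = 37.6761

£37.68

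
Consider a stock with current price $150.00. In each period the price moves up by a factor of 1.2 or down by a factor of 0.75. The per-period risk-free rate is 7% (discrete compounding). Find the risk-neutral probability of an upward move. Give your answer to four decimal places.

p = 0.7111

Risk-neutral probability p = (1 + 0.07 − 0.75)/(1.2 − 0.75) = 0.3200/0.4500 = 0.7111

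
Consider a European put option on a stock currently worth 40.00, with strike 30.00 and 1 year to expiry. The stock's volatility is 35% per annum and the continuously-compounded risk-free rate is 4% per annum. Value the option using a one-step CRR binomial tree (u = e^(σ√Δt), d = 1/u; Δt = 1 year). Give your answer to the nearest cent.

CRR parameters: u = e^(σ√Δt) = e^(0.35·√1) = 1.4191, d = 1/u = 0.7047
Per-period rate: rΔt = 0.04·1 = 0.04, so R = e^0.04 = 1.0408
Risk-neutral probability p = (e^0.04 − 0.7047)/(1.4191 − 0.7047) = 0.3361/0.7144 = 0.4705
Terminal stock prices: S_u = 56.76, S_d = 28.19
Terminal payoffs (K − S): max(-26.76, 0) = 0, max(1.812, 0) = 1.812
Node 0 (S = 40): V_0 = e^(−0.04)·[0.4705·0.0000 + 0.5295·1.8125] = 0.9221

0.92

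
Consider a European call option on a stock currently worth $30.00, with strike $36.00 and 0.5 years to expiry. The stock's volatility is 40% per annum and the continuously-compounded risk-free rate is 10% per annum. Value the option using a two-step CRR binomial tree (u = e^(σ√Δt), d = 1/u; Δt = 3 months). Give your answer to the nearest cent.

CRR parameters: u = e^(σ√Δt) = e^(0.4·√0.25) = 1.2214, d = 1/u = 0.8187
Per-period rate: rΔt = 0.1·0.25 = 0.025, so R = e^0.025 = 1.0253
Risk-neutral probability p = (e^0.025 − 0.8187)/(1.2214 − 0.8187) = 0.2066/0.4027 = 0.5130
Terminal stock prices: S_uu = 44.75, S_ud = 30, S_dd = 20.11
Terminal payoffs (S − K): max(8.755, 0) = 8.755, max(-6, 0) = 0, max(-15.89, 0) = 0
Node u (S = 36.64): V_u = e^(−0.025)·[0.5130·8.7547 + 0.4870·0.0000] = 4.3806
Node d (S = 24.56): V_d = e^(−0.025)·[0.5130·0.0000 + 0.4870·0.0000] = 0.0000
Node 0 (S = 30): V_0 = e^(−0.025)·[0.5130·4.3806 + 0.4870·0.0000] = 2.1919

$2.19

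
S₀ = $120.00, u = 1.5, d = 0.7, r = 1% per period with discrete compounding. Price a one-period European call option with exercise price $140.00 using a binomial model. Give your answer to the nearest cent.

$15.35

Risk-neutral probability p = (1 + 0.01 − 0.7)/(1.5 − 0.7) = 0.3100/0.8000 = 0.3875
Terminal stock prices: S_u = 180, S_d = 84
Terminal payoffs (S − K): max(40, 0) = 40, max(-56, 0) = 0
Node 0 (S = 120): V_0 = 1/1.01·[0.3875·40.0000 + 0.6125·0.0000] = 15.3465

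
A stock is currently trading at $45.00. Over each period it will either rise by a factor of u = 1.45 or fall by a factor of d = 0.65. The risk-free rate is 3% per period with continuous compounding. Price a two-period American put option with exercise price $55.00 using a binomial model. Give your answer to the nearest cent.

Risk-neutral probability p = (e^0.03 − 0.65)/(1.45 − 0.65) = 0.3805/0.8000 = 0.4756
Terminal stock prices: S_uu = 94.61, S_ud = 42.41, S_dd = 19.01
Terminal payoffs (K − S): max(-39.61, 0) = 0, max(12.59, 0) = 12.59, max(35.99, 0) = 35.99
Node u (S = 65.25): continuation = e^(−0.03)·[0.4756·0.0000 + 0.5244·12.5875] = 6.4062; exercise value = 0.0000 ≤ continuation, so V_u = 6.4062
Node d (S = 29.25): continuation = e^(−0.03)·[0.4756·12.5875 + 0.5244·35.9875] = 24.1245; exercise value = 25.7500 > continuation, so V_d = 25.7500 (exercise)
Node 0 (S = 45): continuation = e^(−0.03)·[0.4756·6.4062 + 0.5244·25.7500] = 16.0616; exercise value = 10.0000 ≤ continuation, so V_0 = 16.0616

$16.06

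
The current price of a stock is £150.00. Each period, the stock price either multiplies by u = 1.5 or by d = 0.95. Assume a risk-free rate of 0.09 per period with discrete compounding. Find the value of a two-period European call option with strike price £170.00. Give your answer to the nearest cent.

£23.11

Risk-neutral probability p = (1 + 0.09 − 0.95)/(1.5 − 0.95) = 0.1400/0.5500 = 0.2545
Terminal stock prices: S_uu = 337.5, S_ud = 213.8, S_dd = 135.4
Terminal payoffs (S − K): max(167.5, 0) = 167.5, max(43.75, 0) = 43.75, max(-34.62, 0) = 0
Node u (S = 225): V_u = 1/1.09·[0.2545·167.5000 + 0.7455·43.7500] = 69.0367
Node d (S = 142.5): V_d = 1/1.09·[0.2545·43.7500 + 0.7455·0.0000] = 10.2168
Node 0 (S = 150): V_0 = 1/1.09·[0.2545·69.0367 + 0.7455·10.2168] = 23.1093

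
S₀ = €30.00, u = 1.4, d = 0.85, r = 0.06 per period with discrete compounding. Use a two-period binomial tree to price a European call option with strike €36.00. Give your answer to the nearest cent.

€2.96

Risk-neutral probability p = (1 + 0.06 − 0.85)/(1.4 − 0.85) = 0.2100/0.5500 = 0.3818
Terminal stock prices: S_uu = 58.8, S_ud = 35.7, S_dd = 21.67
Terminal payoffs (S − K): max(22.8, 0) = 22.8, max(-0.3, 0) = 0, max(-14.33, 0) = 0
Node u (S = 42): V_u = 1/1.06·[0.3818·22.8000 + 0.6182·0.0000] = 8.2127
Node d (S = 25.5): V_d = 1/1.06·[0.3818·0.0000 + 0.6182·0.0000] = 0.0000
Node 0 (S = 30): V_0 = 1/1.06·[0.3818·8.2127 + 0.6182·0.0000] = 2.9583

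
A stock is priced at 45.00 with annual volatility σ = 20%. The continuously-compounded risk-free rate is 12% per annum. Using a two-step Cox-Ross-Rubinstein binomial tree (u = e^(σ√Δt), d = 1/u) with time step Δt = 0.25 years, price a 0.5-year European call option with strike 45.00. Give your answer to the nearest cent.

3.69

CRR parameters: u = e^(σ√Δt) = e^(0.2·√0.25) = 1.1052, d = 1/u = 0.9048
Per-period rate: rΔt = 0.12·0.25 = 0.03, so R = e^0.03 = 1.0305
Risk-neutral probability p = (e^0.03 − 0.9048)/(1.1052 − 0.9048) = 0.1256/0.2003 = 0.6270
Terminal stock prices: S_uu = 54.96, S_ud = 45, S_dd = 36.84
Terminal payoffs (S − K): max(9.963, 0) = 9.963, max(0, 0) = 0, max(-8.157, 0) = 0
Node u (S = 49.73): V_u = e^(−0.03)·[0.6270·9.9631 + 0.3730·0.0000] = 6.0626
Node d (S = 40.72): V_d = e^(−0.03)·[0.6270·0.0000 + 0.3730·0.0000] = 0.0000
Node 0 (S = 45): V_0 = e^(−0.03)·[0.6270·6.0626 + 0.3730·0.0000] = 3.6892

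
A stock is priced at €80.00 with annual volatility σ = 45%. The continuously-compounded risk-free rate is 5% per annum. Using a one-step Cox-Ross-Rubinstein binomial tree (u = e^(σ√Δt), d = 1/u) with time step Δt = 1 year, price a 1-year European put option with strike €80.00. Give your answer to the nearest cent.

CRR parameters: u = e^(σ√Δt) = e^(0.45·√1) = 1.5683, d = 1/u = 0.6376
Per-period rate: rΔt = 0.05·1 = 0.05, so R = e^0.05 = 1.0513
Risk-neutral probability p = (e^0.05 − 0.6376)/(1.5683 − 0.6376) = 0.4136/0.9307 = 0.4445
Terminal stock prices: S_u = 125.5, S_d = 51.01
Terminal payoffs (K − S): max(-45.46, 0) = 0, max(28.99, 0) = 28.99
Node 0 (S = 80): V_0 = e^(−0.05)·[0.4445·0.0000 + 0.5555·28.9897] = 15.3198

€15.32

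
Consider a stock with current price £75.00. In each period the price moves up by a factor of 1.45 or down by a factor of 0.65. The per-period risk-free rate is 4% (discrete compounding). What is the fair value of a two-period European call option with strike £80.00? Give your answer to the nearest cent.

£17.07

Risk-neutral probability p = (1 + 0.04 − 0.65)/(1.45 − 0.65) = 0.3900/0.8000 = 0.4875
Terminal stock prices: S_uu = 157.7, S_ud = 70.69, S_dd = 31.69
Terminal payoffs (S − K): max(77.69, 0) = 77.69, max(-9.312, 0) = 0, max(-48.31, 0) = 0
Node u (S = 108.8): V_u = 1/1.04·[0.4875·77.6875 + 0.5125·0.0000] = 36.4160
Node d (S = 48.75): V_d = 1/1.04·[0.4875·0.0000 + 0.5125·0.0000] = 0.0000
Node 0 (S = 75): V_0 = 1/1.04·[0.4875·36.4160 + 0.5125·0.0000] = 17.0700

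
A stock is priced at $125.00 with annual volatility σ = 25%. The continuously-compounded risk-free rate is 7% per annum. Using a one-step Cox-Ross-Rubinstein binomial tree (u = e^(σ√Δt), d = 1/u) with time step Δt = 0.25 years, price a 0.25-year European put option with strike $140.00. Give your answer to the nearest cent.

$13.44

CRR parameters: u = e^(σ√Δt) = e^(0.25·√0.25) = 1.1331, d = 1/u = 0.8825
Per-period rate: rΔt = 0.07·0.25 = 0.0175, so R = e^0.0175 = 1.0177
Risk-neutral probability p = (e^0.0175 − 0.8825)/(1.1331 − 0.8825) = 0.1352/0.2507 = 0.5392
Terminal stock prices: S_u = 141.6, S_d = 110.3
Terminal payoffs (K − S): max(-1.644, 0) = 0, max(29.69, 0) = 29.69
Node 0 (S = 125): V_0 = e^(−0.0175)·[0.5392·0.0000 + 0.4608·29.6879] = 13.4422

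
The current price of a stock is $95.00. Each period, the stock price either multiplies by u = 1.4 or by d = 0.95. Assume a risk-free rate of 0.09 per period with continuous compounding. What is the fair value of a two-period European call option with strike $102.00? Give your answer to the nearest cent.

$16.08

Risk-neutral probability p = (e^0.09 − 0.95)/(1.4 − 0.95) = 0.1442/0.4500 = 0.3204
Terminal stock prices: S_uu = 186.2, S_ud = 126.3, S_dd = 85.74
Terminal payoffs (S − K): max(84.2, 0) = 84.2, max(24.35, 0) = 24.35, max(-16.26, 0) = 0
Node u (S = 133): V_u = e^(−0.09)·[0.3204·84.2000 + 0.6796·24.3500] = 39.7790
Node d (S = 90.25): V_d = e^(−0.09)·[0.3204·24.3500 + 0.6796·0.0000] = 7.1300
Node 0 (S = 95): V_0 = e^(−0.09)·[0.3204·39.7790 + 0.6796·7.1300] = 16.0763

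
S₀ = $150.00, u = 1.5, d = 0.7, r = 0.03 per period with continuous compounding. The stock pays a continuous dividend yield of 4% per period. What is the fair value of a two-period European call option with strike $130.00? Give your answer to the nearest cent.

Per-period risk-free factor R = e^0.03 = 1.0305; dividend-adjusted growth = e^(0.03−0.04) = 0.9900.
Risk-neutral probability p = (0.9900 − 0.7)/(1.5 − 0.7) = 0.2900/0.8000 = 0.3626
Terminal stock prices: S_uu = 337.5, S_ud = 157.5, S_dd = 73.5
Terminal payoffs (S − K): max(207.5, 0) = 207.5, max(27.5, 0) = 27.5, max(-56.5, 0) = 0
Node u (S = 225): V_u = e^(−0.03)·[0.3626·207.5000 + 0.6374·27.5000] = 90.0197
Node d (S = 105): V_d = e^(−0.03)·[0.3626·27.5000 + 0.6374·0.0000] = 9.6758
Node 0 (S = 150): V_0 = e^(−0.03)·[0.3626·90.0197 + 0.6374·9.6758] = 37.6586

$37.66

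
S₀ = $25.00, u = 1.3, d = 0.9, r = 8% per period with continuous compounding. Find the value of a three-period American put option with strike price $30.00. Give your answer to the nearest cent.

Risk-neutral probability p = (e^0.08 − 0.9)/(1.3 − 0.9) = 0.1833/0.4000 = 0.4582
Terminal stock prices: S_uuu = 54.93, S_uud = 38.03, S_udd = 26.33, S_ddd = 18.23
Terminal payoffs (K − S): max(-24.93, 0) = 0, max(-8.025, 0) = 0, max(3.675, 0) = 3.675, max(11.77, 0) = 11.77
Node uu (S = 42.25): continuation = e^(−0.08)·[0.4582·0.0000 + 0.5418·0.0000] = 0.0000; exercise value = 0.0000 ≤ continuation, so V_uu = 0.0000
Node ud (S = 29.25): continuation = e^(−0.08)·[0.4582·0.0000 + 0.5418·3.6750] = 1.8380; exercise value = 0.7500 ≤ continuation, so V_ud = 1.8380
Node dd (S = 20.25): continuation = e^(−0.08)·[0.4582·3.6750 + 0.5418·11.7750] = 7.4435; exercise value = 9.7500 > continuation, so V_dd = 9.7500 (exercise)
Node u (S = 32.5): continuation = e^(−0.08)·[0.4582·0.0000 + 0.5418·1.8380] = 0.9192; exercise value = 0.0000 ≤ continuation, so V_u = 0.9192
Node d (S = 22.5): continuation = e^(−0.08)·[0.4582·1.8380 + 0.5418·9.7500] = 5.6537; exercise value = 7.5000 > continuation, so V_d = 7.5000 (exercise)
Node 0 (S = 25): continuation = e^(−0.08)·[0.4582·0.9192 + 0.5418·7.5000] = 4.1398; exercise value = 5.0000 > continuation, so V_0 = 5.0000 (exercise)

$5.00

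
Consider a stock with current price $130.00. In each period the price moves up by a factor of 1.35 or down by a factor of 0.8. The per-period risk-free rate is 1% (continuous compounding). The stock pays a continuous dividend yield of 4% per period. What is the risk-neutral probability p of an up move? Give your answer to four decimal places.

Per-period risk-free factor R = e^0.01 = 1.0101; dividend-adjusted growth = e^(0.01−0.04) = 0.9704.
Risk-neutral probability p = (0.9704 − 0.8)/(1.35 − 0.8) = 0.1704/0.5500 = 0.3099

p = 0.3099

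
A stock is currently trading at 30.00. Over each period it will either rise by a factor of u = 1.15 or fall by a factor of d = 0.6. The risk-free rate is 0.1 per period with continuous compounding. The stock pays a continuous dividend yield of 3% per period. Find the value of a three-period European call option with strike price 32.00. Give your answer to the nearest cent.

6.40

Per-period risk-free factor R = e^0.1 = 1.1052; dividend-adjusted growth = e^(0.1−0.03) = 1.0725.
Risk-neutral probability p = (1.0725 − 0.6)/(1.15 − 0.6) = 0.4725/0.5500 = 0.8591
Terminal stock prices: S_uuu = 45.63, S_uud = 23.8, S_udd = 12.42, S_ddd = 6.48
Terminal payoffs (S − K): max(13.63, 0) = 13.63, max(-8.195, 0) = 0, max(-19.58, 0) = 0, max(-25.52, 0) = 0
Node uu (S = 39.67): V_uu = e^(−0.1)·[0.8591·13.6262 + 0.1409·0.0000] = 10.5924
Node ud (S = 20.7): V_ud = e^(−0.1)·[0.8591·0.0000 + 0.1409·0.0000] = 0.0000
Node dd (S = 10.8): V_dd = e^(−0.1)·[0.8591·0.0000 + 0.1409·0.0000] = 0.0000
Node u (S = 34.5): V_u = e^(−0.1)·[0.8591·10.5924 + 0.1409·0.0000] = 8.2340
Node d (S = 18): V_d = e^(−0.1)·[0.8591·0.0000 + 0.1409·0.0000] = 0.0000
Node 0 (S = 30): V_0 = e^(−0.1)·[0.8591·8.2340 + 0.1409·0.0000] = 6.4007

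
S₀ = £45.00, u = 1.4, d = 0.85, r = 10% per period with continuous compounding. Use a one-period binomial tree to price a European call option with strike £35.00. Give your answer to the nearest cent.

£13.33

Risk-neutral probability p = (e^0.1 − 0.85)/(1.4 − 0.85) = 0.2552/0.5500 = 0.4639
Terminal stock prices: S_u = 63, S_d = 38.25
Terminal payoffs (S − K): max(28, 0) = 28, max(3.25, 0) = 3.25
Node 0 (S = 45): V_0 = e^(−0.1)·[0.4639·28.0000 + 0.5361·3.2500] = 13.3307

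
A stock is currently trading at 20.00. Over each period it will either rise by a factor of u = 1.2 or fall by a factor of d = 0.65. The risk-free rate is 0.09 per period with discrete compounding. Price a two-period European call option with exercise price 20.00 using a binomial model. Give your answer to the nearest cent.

Risk-neutral probability p = (1 + 0.09 − 0.65)/(1.2 − 0.65) = 0.4400/0.5500 = 0.8000
Terminal stock prices: S_uu = 28.8, S_ud = 15.6, S_dd = 8.45
Terminal payoffs (S − K): max(8.8, 0) = 8.8, max(-4.4, 0) = 0, max(-11.55, 0) = 0
Node u (S = 24): V_u = 1/1.09·[0.8000·8.8000 + 0.2000·0.0000] = 6.4587
Node d (S = 13): V_d = 1/1.09·[0.8000·0.0000 + 0.2000·0.0000] = 0.0000
Node 0 (S = 20): V_0 = 1/1.09·[0.8000·6.4587 + 0.2000·0.0000] = 4.7403

4.74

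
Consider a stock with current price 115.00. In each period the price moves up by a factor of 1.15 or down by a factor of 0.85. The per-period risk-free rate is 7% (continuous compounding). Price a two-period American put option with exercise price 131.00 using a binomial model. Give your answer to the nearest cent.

Risk-neutral probability p = (e^0.07 − 0.85)/(1.15 − 0.85) = 0.2225/0.3000 = 0.7417
Terminal stock prices: S_uu = 152.1, S_ud = 112.4, S_dd = 83.09
Terminal payoffs (K − S): max(-21.09, 0) = 0, max(18.59, 0) = 18.59, max(47.91, 0) = 47.91
Node u (S = 132.2): continuation = e^(−0.07)·[0.7417·0.0000 + 0.2583·18.5875] = 4.4767; exercise value = 0.0000 ≤ continuation, so V_u = 4.4767
Node d (S = 97.75): continuation = e^(−0.07)·[0.7417·18.5875 + 0.2583·47.9125] = 24.3936; exercise value = 33.2500 > continuation, so V_d = 33.2500 (exercise)
Node 0 (S = 115): continuation = e^(−0.07)·[0.7417·4.4767 + 0.2583·33.2500] = 11.1039; exercise value = 16.0000 > continuation, so V_0 = 16.0000 (exercise)

16.00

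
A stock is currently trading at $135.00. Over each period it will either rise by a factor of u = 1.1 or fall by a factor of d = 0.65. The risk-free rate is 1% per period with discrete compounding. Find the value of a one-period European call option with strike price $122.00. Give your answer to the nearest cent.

Risk-neutral probability p = (1 + 0.01 − 0.65)/(1.1 − 0.65) = 0.3600/0.4500 = 0.8000
Terminal stock prices: S_u = 148.5, S_d = 87.75
Terminal payoffs (S − K): max(26.5, 0) = 26.5, max(-34.25, 0) = 0
Node 0 (S = 135): V_0 = 1/1.01·[0.8000·26.5000 + 0.2000·0.0000] = 20.9901

$20.99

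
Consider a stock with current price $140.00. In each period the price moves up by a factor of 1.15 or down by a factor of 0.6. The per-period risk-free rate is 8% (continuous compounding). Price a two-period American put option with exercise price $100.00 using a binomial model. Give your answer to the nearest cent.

Risk-neutral probability p = (e^0.08 − 0.6)/(1.15 − 0.6) = 0.4833/0.5500 = 0.8787
Terminal stock prices: S_uu = 185.1, S_ud = 96.6, S_dd = 50.4
Terminal payoffs (K − S): max(-85.15, 0) = 0, max(3.4, 0) = 3.4, max(49.6, 0) = 49.6
Node u (S = 161): continuation = e^(−0.08)·[0.8787·0.0000 + 0.1213·3.4000] = 0.3807; exercise value = 0.0000 ≤ continuation, so V_u = 0.3807
Node d (S = 84): continuation = e^(−0.08)·[0.8787·3.4000 + 0.1213·49.6000] = 8.3116; exercise value = 16.0000 > continuation, so V_d = 16.0000 (exercise)
Node 0 (S = 140): continuation = e^(−0.08)·[0.8787·0.3807 + 0.1213·16.0000] = 2.1003; exercise value = 0.0000 ≤ continuation, so V_0 = 2.1003

$2.10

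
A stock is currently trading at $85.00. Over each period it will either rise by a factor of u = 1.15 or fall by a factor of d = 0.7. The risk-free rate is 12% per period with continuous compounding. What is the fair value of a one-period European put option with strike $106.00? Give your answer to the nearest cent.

Risk-neutral probability p = (e^0.12 − 0.7)/(1.15 − 0.7) = 0.4275/0.4500 = 0.9500
Terminal stock prices: S_u = 97.75, S_d = 59.5
Terminal payoffs (K − S): max(8.25, 0) = 8.25, max(46.5, 0) = 46.5
Node 0 (S = 85): V_0 = e^(−0.12)·[0.9500·8.2500 + 0.0500·46.5000] = 9.0136

$9.01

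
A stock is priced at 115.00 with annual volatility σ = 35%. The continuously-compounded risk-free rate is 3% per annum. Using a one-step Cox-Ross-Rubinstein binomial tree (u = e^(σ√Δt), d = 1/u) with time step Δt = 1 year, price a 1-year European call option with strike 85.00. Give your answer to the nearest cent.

34.60

CRR parameters: u = e^(σ√Δt) = e^(0.35·√1) = 1.4191, d = 1/u = 0.7047
Per-period rate: rΔt = 0.03·1 = 0.03, so R = e^0.03 = 1.0305
Risk-neutral probability p = (e^0.03 − 0.7047)/(1.4191 − 0.7047) = 0.3258/0.7144 = 0.4560
Terminal stock prices: S_u = 163.2, S_d = 81.04
Terminal payoffs (S − K): max(78.19, 0) = 78.19, max(-3.961, 0) = 0
Node 0 (S = 115): V_0 = e^(−0.03)·[0.4560·78.1928 + 0.5440·0.0000] = 34.6031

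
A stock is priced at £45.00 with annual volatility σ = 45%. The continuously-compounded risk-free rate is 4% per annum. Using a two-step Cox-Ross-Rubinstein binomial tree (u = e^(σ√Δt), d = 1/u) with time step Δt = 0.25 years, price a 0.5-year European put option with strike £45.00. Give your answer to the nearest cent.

CRR parameters: u = e^(σ√Δt) = e^(0.45·√0.25) = 1.2523, d = 1/u = 0.7985
Per-period rate: rΔt = 0.04·0.25 = 0.01, so R = e^0.01 = 1.0101
Risk-neutral probability p = (e^0.01 − 0.7985)/(1.2523 − 0.7985) = 0.2115/0.4538 = 0.4661
Terminal stock prices: S_uu = 70.57, S_ud = 45, S_dd = 28.69
Terminal payoffs (K − S): max(-25.57, 0) = 0, max(0, 0) = 0, max(16.31, 0) = 16.31
Node u (S = 56.35): V_u = e^(−0.01)·[0.4661·0.0000 + 0.5339·0.0000] = 0.0000
Node d (S = 35.93): V_d = e^(−0.01)·[0.4661·0.0000 + 0.5339·16.3067] = 8.6190
Node 0 (S = 45): V_0 = e^(−0.01)·[0.4661·0.0000 + 0.5339·8.6190] = 4.5556

£4.56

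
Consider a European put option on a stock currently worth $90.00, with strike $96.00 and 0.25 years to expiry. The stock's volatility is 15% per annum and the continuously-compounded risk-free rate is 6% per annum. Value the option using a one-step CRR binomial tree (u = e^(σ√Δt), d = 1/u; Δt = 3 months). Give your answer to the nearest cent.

CRR parameters: u = e^(σ√Δt) = e^(0.15·√0.25) = 1.0779, d = 1/u = 0.9277
Per-period rate: rΔt = 0.06·0.25 = 0.015, so R = e^0.015 = 1.0151
Risk-neutral probability p = (e^0.015 − 0.9277)/(1.0779 − 0.9277) = 0.0874/0.1501 = 0.5819
Terminal stock prices: S_u = 97.01, S_d = 83.5
Terminal payoffs (K − S): max(-1.01, 0) = 0, max(12.5, 0) = 12.5
Node 0 (S = 90): V_0 = e^(−0.015)·[0.5819·0.0000 + 0.4181·12.5031] = 5.1495

$5.15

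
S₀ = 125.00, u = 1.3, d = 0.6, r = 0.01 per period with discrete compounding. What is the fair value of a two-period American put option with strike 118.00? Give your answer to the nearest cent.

22.51

Risk-neutral probability p = (1 + 0.01 − 0.6)/(1.3 − 0.6) = 0.4100/0.7000 = 0.5857
Terminal stock prices: S_uu = 211.3, S_ud = 97.5, S_dd = 45
Terminal payoffs (K − S): max(-93.25, 0) = 0, max(20.5, 0) = 20.5, max(73, 0) = 73
Node u (S = 162.5): continuation = 1/1.01·[0.5857·0.0000 + 0.4143·20.5000] = 8.4088; exercise value = 0.0000 ≤ continuation, so V_u = 8.4088
Node d (S = 75): continuation = 1/1.01·[0.5857·20.5000 + 0.4143·73.0000] = 41.8317; exercise value = 43.0000 > continuation, so V_d = 43.0000 (exercise)
Node 0 (S = 125): continuation = 1/1.01·[0.5857·8.4088 + 0.4143·43.0000] = 22.5143; exercise value = 0.0000 ≤ continuation, so V_0 = 22.5143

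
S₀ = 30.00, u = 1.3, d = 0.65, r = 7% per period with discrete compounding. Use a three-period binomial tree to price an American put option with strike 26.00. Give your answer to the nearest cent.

2.78

Risk-neutral probability p = (1 + 0.07 − 0.65)/(1.3 − 0.65) = 0.4200/0.6500 = 0.6462
Terminal stock prices: S_uuu = 65.91, S_uud = 32.96, S_udd = 16.48, S_ddd = 8.239
Terminal payoffs (K − S): max(-39.91, 0) = 0, max(-6.955, 0) = 0, max(9.522, 0) = 9.522, max(17.76, 0) = 17.76
Node uu (S = 50.7): continuation = 1/1.07·[0.6462·0.0000 + 0.3538·0.0000] = 0.0000; exercise value = 0.0000 ≤ continuation, so V_uu = 0.0000
Node ud (S = 25.35): continuation = 1/1.07·[0.6462·0.0000 + 0.3538·9.5225] = 3.1491; exercise value = 0.6500 ≤ continuation, so V_ud = 3.1491
Node dd (S = 12.68): continuation = 1/1.07·[0.6462·9.5225 + 0.3538·17.7613] = 11.6241; exercise value = 13.3250 > continuation, so V_dd = 13.3250 (exercise)
Node u (S = 39): continuation = 1/1.07·[0.6462·0.0000 + 0.3538·3.1491] = 1.0414; exercise value = 0.0000 ≤ continuation, so V_u = 1.0414
Node d (S = 19.5): continuation = 1/1.07·[0.6462·3.1491 + 0.3538·13.3250] = 6.3082; exercise value = 6.5000 > continuation, so V_d = 6.5000 (exercise)
Node 0 (S = 30): continuation = 1/1.07·[0.6462·1.0414 + 0.3538·6.5000] = 2.7784; exercise value = 0.0000 ≤ continuation, so V_0 = 2.7784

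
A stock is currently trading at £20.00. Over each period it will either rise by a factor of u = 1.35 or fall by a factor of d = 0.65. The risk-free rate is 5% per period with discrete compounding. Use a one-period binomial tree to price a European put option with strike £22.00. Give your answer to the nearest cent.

Risk-neutral probability p = (1 + 0.05 − 0.65)/(1.35 − 0.65) = 0.4000/0.7000 = 0.5714
Terminal stock prices: S_u = 27, S_d = 13
Terminal payoffs (K − S): max(-5, 0) = 0, max(9, 0) = 9
Node 0 (S = 20): V_0 = 1/1.05·[0.5714·0.0000 + 0.4286·9.0000] = 3.6735

£3.67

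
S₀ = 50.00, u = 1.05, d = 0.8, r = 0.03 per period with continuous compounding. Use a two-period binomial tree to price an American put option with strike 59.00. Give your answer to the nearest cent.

9.00

Risk-neutral probability p = (e^0.03 − 0.8)/(1.05 − 0.8) = 0.2305/0.2500 = 0.9218
Terminal stock prices: S_uu = 55.12, S_ud = 42, S_dd = 32
Terminal payoffs (K − S): max(3.875, 0) = 3.875, max(17, 0) = 17, max(27, 0) = 27
Node u (S = 52.5): continuation = e^(−0.03)·[0.9218·3.8750 + 0.0782·17.0000] = 4.7563; exercise value = 6.5000 > continuation, so V_u = 6.5000 (exercise)
Node d (S = 40): continuation = e^(−0.03)·[0.9218·17.0000 + 0.0782·27.0000] = 17.2563; exercise value = 19.0000 > continuation, so V_d = 19.0000 (exercise)
Node 0 (S = 50): continuation = e^(−0.03)·[0.9218·6.5000 + 0.0782·19.0000] = 7.2563; exercise value = 9.0000 > continuation, so V_0 = 9.0000 (exercise)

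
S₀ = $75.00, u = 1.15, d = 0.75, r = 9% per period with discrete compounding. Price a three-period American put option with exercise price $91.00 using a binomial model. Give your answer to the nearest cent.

Risk-neutral probability p = (1 + 0.09 − 0.75)/(1.15 − 0.75) = 0.3400/0.4000 = 0.8500
Terminal stock prices: S_uuu = 114.1, S_uud = 74.39, S_udd = 48.52, S_ddd = 31.64
Terminal payoffs (K − S): max(-23.07, 0) = 0, max(16.61, 0) = 16.61, max(42.48, 0) = 42.48, max(59.36, 0) = 59.36
Node uu (S = 99.19): continuation = 1/1.09·[0.8500·0.0000 + 0.1500·16.6094] = 2.2857; exercise value = 0.0000 ≤ continuation, so V_uu = 2.2857
Node ud (S = 64.69): continuation = 1/1.09·[0.8500·16.6094 + 0.1500·42.4844] = 18.7987; exercise value = 26.3125 > continuation, so V_ud = 26.3125 (exercise)
Node dd (S = 42.19): continuation = 1/1.09·[0.8500·42.4844 + 0.1500·59.3594] = 41.2987; exercise value = 48.8125 > continuation, so V_dd = 48.8125 (exercise)
Node u (S = 86.25): continuation = 1/1.09·[0.8500·2.2857 + 0.1500·26.3125] = 5.4034; exercise value = 4.7500 ≤ continuation, so V_u = 5.4034
Node d (S = 56.25): continuation = 1/1.09·[0.8500·26.3125 + 0.1500·48.8125] = 27.2362; exercise value = 34.7500 > continuation, so V_d = 34.7500 (exercise)
Node 0 (S = 75): continuation = 1/1.09·[0.8500·5.4034 + 0.1500·34.7500] = 8.9958; exercise value = 16.0000 > continuation, so V_0 = 16.0000 (exercise)

$16.00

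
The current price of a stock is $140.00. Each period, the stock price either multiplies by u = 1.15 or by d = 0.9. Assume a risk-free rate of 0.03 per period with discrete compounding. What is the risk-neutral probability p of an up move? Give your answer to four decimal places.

Risk-neutral probability p = (1 + 0.03 − 0.9)/(1.15 − 0.9) = 0.1300/0.2500 = 0.5200

p = 0.5200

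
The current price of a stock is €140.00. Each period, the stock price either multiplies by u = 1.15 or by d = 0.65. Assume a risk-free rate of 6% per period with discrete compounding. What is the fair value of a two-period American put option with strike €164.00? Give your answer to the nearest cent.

Risk-neutral probability p = (1 + 0.06 − 0.65)/(1.15 − 0.65) = 0.4100/0.5000 = 0.8200
Terminal stock prices: S_uu = 185.1, S_ud = 104.7, S_dd = 59.15
Terminal payoffs (K − S): max(-21.15, 0) = 0, max(59.35, 0) = 59.35, max(104.8, 0) = 104.8
Node u (S = 161): continuation = 1/1.06·[0.8200·0.0000 + 0.1800·59.3500] = 10.0783; exercise value = 3.0000 ≤ continuation, so V_u = 10.0783
Node d (S = 91): continuation = 1/1.06·[0.8200·59.3500 + 0.1800·104.8500] = 63.7170; exercise value = 73.0000 > continuation, so V_d = 73.0000 (exercise)
Node 0 (S = 140): continuation = 1/1.06·[0.8200·10.0783 + 0.1800·73.0000] = 20.1926; exercise value = 24.0000 > continuation, so V_0 = 24.0000 (exercise)

€24.00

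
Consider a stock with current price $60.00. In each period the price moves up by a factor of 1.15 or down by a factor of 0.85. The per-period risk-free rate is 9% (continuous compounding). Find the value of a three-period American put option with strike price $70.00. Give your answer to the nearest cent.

$10.00

Risk-neutral probability p = (e^0.09 − 0.85)/(1.15 − 0.85) = 0.2442/0.3000 = 0.8139
Terminal stock prices: S_uuu = 91.25, S_uud = 67.45, S_udd = 49.85, S_ddd = 36.85
Terminal payoffs (K − S): max(-21.25, 0) = 0, max(2.553, 0) = 2.553, max(20.15, 0) = 20.15, max(33.15, 0) = 33.15
Node uu (S = 79.35): continuation = e^(−0.09)·[0.8139·0.0000 + 0.1861·2.5525] = 0.4341; exercise value = 0.0000 ≤ continuation, so V_uu = 0.4341
Node ud (S = 58.65): continuation = e^(−0.09)·[0.8139·2.5525 + 0.1861·20.1475] = 5.3252; exercise value = 11.3500 > continuation, so V_ud = 11.3500 (exercise)
Node dd (S = 43.35): continuation = e^(−0.09)·[0.8139·20.1475 + 0.1861·33.1525] = 20.6252; exercise value = 26.6500 > continuation, so V_dd = 26.6500 (exercise)
Node u (S = 69): continuation = e^(−0.09)·[0.8139·0.4341 + 0.1861·11.3500] = 2.2532; exercise value = 1.0000 ≤ continuation, so V_u = 2.2532
Node d (S = 51): continuation = e^(−0.09)·[0.8139·11.3500 + 0.1861·26.6500] = 12.9752; exercise value = 19.0000 > continuation, so V_d = 19.0000 (exercise)
Node 0 (S = 60): continuation = e^(−0.09)·[0.8139·2.2532 + 0.1861·19.0000] = 4.9074; exercise value = 10.0000 > continuation, so V_0 = 10.0000 (exercise)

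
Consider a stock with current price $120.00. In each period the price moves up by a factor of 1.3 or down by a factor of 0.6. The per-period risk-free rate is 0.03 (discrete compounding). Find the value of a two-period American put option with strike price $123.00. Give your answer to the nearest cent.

Risk-neutral probability p = (1 + 0.03 − 0.6)/(1.3 − 0.6) = 0.4300/0.7000 = 0.6143
Terminal stock prices: S_uu = 202.8, S_ud = 93.6, S_dd = 43.2
Terminal payoffs (K − S): max(-79.8, 0) = 0, max(29.4, 0) = 29.4, max(79.8, 0) = 79.8
Node u (S = 156): continuation = 1/1.03·[0.6143·0.0000 + 0.3857·29.4000] = 11.0097; exercise value = 0.0000 ≤ continuation, so V_u = 11.0097
Node d (S = 72): continuation = 1/1.03·[0.6143·29.4000 + 0.3857·79.8000] = 47.4175; exercise value = 51.0000 > continuation, so V_d = 51.0000 (exercise)
Node 0 (S = 120): continuation = 1/1.03·[0.6143·11.0097 + 0.3857·51.0000] = 25.6646; exercise value = 3.0000 ≤ continuation, so V_0 = 25.6646

$25.66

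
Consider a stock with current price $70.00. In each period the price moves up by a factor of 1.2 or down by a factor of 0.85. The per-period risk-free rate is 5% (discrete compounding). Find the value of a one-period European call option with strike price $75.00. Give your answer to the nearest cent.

$4.90

Risk-neutral probability p = (1 + 0.05 − 0.85)/(1.2 − 0.85) = 0.2000/0.3500 = 0.5714
Terminal stock prices: S_u = 84, S_d = 59.5
Terminal payoffs (S − K): max(9, 0) = 9, max(-15.5, 0) = 0
Node 0 (S = 70): V_0 = 1/1.05·[0.5714·9.0000 + 0.4286·0.0000] = 4.8980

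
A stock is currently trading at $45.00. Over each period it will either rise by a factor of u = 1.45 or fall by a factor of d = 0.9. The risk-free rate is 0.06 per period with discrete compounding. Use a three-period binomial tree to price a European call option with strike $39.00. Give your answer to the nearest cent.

$14.11

Risk-neutral probability p = (1 + 0.06 − 0.9)/(1.45 − 0.9) = 0.1600/0.5500 = 0.2909
Terminal stock prices: S_uuu = 137.2, S_uud = 85.15, S_udd = 52.85, S_ddd = 32.81
Terminal payoffs (S − K): max(98.19, 0) = 98.19, max(46.15, 0) = 46.15, max(13.85, 0) = 13.85, max(-6.195, 0) = 0
Node uu (S = 94.61): V_uu = 1/1.06·[0.2909·98.1881 + 0.7091·46.1513] = 57.8200
Node ud (S = 58.73): V_ud = 1/1.06·[0.2909·46.1513 + 0.7091·13.8525] = 21.9325
Node dd (S = 36.45): V_dd = 1/1.06·[0.2909·13.8525 + 0.7091·0.0000] = 3.8017
Node u (S = 65.25): V_u = 1/1.06·[0.2909·57.8200 + 0.7091·21.9325] = 30.5401
Node d (S = 40.5): V_d = 1/1.06·[0.2909·21.9325 + 0.7091·3.8017] = 8.5624
Node 0 (S = 45): V_0 = 1/1.06·[0.2909·30.5401 + 0.7091·8.5624] = 14.1094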